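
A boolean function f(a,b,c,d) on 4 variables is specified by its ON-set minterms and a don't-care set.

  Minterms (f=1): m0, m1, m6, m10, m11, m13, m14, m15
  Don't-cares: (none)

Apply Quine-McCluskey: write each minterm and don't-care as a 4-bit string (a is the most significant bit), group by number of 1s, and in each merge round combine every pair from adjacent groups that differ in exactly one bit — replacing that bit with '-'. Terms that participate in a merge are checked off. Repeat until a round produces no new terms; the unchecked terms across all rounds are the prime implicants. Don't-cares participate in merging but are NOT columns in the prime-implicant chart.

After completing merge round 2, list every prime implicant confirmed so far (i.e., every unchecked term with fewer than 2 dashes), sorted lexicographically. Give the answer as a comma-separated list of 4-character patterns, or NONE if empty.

[col 0] 0000*, 0001*, 0110*, 1010*, 1011*, 1101*, 1110*, 1111*
[col 1] -110, 000-, 1-10*, 1-11*, 101-*, 11-1, 111-*
[col 2] 1-1-
Prime implicants: -110, 000-, 1-1-, 11-1

-110, 000-, 11-1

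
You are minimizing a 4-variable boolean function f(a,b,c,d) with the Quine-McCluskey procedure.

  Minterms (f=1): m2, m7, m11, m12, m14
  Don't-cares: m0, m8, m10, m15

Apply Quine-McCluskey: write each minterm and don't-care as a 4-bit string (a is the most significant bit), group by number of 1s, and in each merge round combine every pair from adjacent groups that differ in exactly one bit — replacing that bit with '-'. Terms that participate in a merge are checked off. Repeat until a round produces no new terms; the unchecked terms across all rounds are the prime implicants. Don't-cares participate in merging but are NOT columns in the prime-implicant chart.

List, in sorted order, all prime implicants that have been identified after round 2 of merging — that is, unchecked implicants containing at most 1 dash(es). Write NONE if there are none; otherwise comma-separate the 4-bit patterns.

size-2^0 implicants → 0000(✓)  0010(✓)  0111(✓)  1000(✓)  1010(✓)  1011(✓)  1100(✓)  1110(✓)  1111(✓)
size-2^1 implicants → -000(✓)  -010(✓)  -111  00-0(✓)  1-00(✓)  1-10(✓)  1-11(✓)  10-0(✓)  101-(✓)  11-0(✓)  111-(✓)
size-2^2 implicants → -0-0  1--0  1-1-
Unchecked terms (primes): -0-0, -111, 1--0, 1-1-

-111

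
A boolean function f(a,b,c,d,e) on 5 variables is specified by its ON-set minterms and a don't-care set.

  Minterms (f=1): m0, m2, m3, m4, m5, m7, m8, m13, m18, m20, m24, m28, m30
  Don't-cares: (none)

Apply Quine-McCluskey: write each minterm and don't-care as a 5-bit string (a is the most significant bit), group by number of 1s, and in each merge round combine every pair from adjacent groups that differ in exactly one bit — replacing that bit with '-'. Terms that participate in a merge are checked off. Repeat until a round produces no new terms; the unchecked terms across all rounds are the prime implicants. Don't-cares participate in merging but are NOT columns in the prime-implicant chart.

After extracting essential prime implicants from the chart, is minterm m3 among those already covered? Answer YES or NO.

[col 0] 00000*, 00010*, 00011*, 00100*, 00101*, 00111*, 01000*, 01101*, 10010*, 10100*, 11000*, 11100*, 11110*
[col 1] -0010, -0100, -1000, 0-000, 0-101, 00-00, 00-11, 000-0, 0001-, 001-1, 0010-, 1-100, 11-00, 111-0
Prime implicants: -0010, -0100, -1000, 0-000, 0-101, 00-00, 00-11, 000-0, 0001-, 001-1, 0010-, 1-100, 11-00, 111-0
PI chart (minterm → PIs covering it):
  0 | 0-000,00-00,000-0
  2 | -0010,000-0,0001-
  3 | 00-11,0001-
  4 | -0100,00-00,0010-
  5 | 0-101,001-1,0010-
  7 | 00-11,001-1
  8 | -1000,0-000
  13 | 0-101  (sole → essential)
  18 | -0010  (sole → essential)
  20 | -0100,1-100
  24 | -1000,11-00
  28 | 1-100,11-00,111-0
  30 | 111-0  (sole → essential)
Essential prime implicants: -0010, 0-101, 111-0

NO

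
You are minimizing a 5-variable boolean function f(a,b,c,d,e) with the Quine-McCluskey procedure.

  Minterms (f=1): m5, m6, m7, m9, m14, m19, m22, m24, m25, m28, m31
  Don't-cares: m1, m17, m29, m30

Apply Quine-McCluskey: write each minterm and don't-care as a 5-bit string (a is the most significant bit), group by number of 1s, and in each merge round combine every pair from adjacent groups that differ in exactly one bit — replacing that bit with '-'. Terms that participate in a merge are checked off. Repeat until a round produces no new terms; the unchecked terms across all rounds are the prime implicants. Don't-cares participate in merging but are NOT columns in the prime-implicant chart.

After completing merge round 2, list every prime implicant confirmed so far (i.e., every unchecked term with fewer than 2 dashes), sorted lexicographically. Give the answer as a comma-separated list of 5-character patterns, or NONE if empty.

size-2^0 implicants → 00001(✓)  00101(✓)  00110(✓)  00111(✓)  01001(✓)  01110(✓)  10001(✓)  10011(✓)  10110(✓)  11000(✓)  11001(✓)  11100(✓)  11101(✓)  11110(✓)  11111(✓)
size-2^1 implicants → -0001(✓)  -0110(✓)  -1001(✓)  -1110(✓)  0-001(✓)  0-110(✓)  00-01  001-1  0011-  1-001(✓)  1-110(✓)  100-1  11-00(✓)  11-01(✓)  1100-(✓)  111-0(✓)  111-1(✓)  1110-(✓)  1111-(✓)
size-2^2 implicants → --001  --110  11-0-  111--
Unchecked terms (primes): --001, --110, 00-01, 001-1, 0011-, 100-1, 11-0-, 111--

00-01, 001-1, 0011-, 100-1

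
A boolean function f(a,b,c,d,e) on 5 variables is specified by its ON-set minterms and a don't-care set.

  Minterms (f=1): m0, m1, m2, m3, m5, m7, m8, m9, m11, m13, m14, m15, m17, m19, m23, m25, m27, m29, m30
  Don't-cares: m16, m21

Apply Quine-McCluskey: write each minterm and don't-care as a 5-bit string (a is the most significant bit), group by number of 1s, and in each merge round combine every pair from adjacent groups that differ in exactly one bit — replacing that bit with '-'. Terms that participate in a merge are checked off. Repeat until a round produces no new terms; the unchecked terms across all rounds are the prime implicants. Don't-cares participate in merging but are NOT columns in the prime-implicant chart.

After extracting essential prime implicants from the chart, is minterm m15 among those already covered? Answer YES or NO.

size-2^0 implicants → 00000(✓)  00001(✓)  00010(✓)  00011(✓)  00101(✓)  00111(✓)  01000(✓)  01001(✓)  01011(✓)  01101(✓)  01110(✓)  01111(✓)  10000(✓)  10001(✓)  10011(✓)  10101(✓)  10111(✓)  11001(✓)  11011(✓)  11101(✓)  11110(✓)
size-2^1 implicants → -0000(✓)  -0001(✓)  -0011(✓)  -0101(✓)  -0111(✓)  -1001(✓)  -1011(✓)  -1101(✓)  -1110  0-000(✓)  0-001(✓)  0-011(✓)  0-101(✓)  0-111(✓)  00-01(✓)  00-11(✓)  000-0(✓)  000-1(✓)  0000-(✓)  0001-(✓)  001-1(✓)  01-01(✓)  01-11(✓)  010-1(✓)  0100-(✓)  011-1(✓)  0111-  1-001(✓)  1-011(✓)  1-101(✓)  10-01(✓)  10-11(✓)  100-1(✓)  1000-(✓)  101-1(✓)  11-01(✓)  110-1(✓)
size-2^2 implicants → --001(✓)  --011(✓)  --101(✓)  -0-01(✓)  -0-11(✓)  -00-1(✓)  -000-  -01-1(✓)  -1-01(✓)  -10-1(✓)  0--01(✓)  0--11(✓)  0-0-1(✓)  0-00-  0-1-1(✓)  00--1(✓)  000--  01--1(✓)  1--01(✓)  1-0-1(✓)  10--1(✓)
size-2^3 implicants → ---01  --0-1  -0--1  0---1
Unchecked terms (primes): ---01, --0-1, -0--1, -000-, -1110, 0---1, 0-00-, 000--, 0111-
Minterm coverage:
  m0 ⊆ -000-,0-00-,000--
  m1 ⊆ ---01,--0-1,-0--1,-000-,0---1,0-00-,000--
  m2 ⊆ 000-- [E]
  m3 ⊆ --0-1,-0--1,0---1,000--
  m5 ⊆ ---01,-0--1,0---1
  m7 ⊆ -0--1,0---1
  m8 ⊆ 0-00- [E]
  m9 ⊆ ---01,--0-1,0---1,0-00-
  m11 ⊆ --0-1,0---1
  m13 ⊆ ---01,0---1
  m14 ⊆ -1110,0111-
  m15 ⊆ 0---1,0111-
  m17 ⊆ ---01,--0-1,-0--1,-000-
  m19 ⊆ --0-1,-0--1
  m23 ⊆ -0--1 [E]
  m25 ⊆ ---01,--0-1
  m27 ⊆ --0-1 [E]
  m29 ⊆ ---01 [E]
  m30 ⊆ -1110 [E]
E = {---01, --0-1, -0--1, -1110, 0-00-, 000--}

NO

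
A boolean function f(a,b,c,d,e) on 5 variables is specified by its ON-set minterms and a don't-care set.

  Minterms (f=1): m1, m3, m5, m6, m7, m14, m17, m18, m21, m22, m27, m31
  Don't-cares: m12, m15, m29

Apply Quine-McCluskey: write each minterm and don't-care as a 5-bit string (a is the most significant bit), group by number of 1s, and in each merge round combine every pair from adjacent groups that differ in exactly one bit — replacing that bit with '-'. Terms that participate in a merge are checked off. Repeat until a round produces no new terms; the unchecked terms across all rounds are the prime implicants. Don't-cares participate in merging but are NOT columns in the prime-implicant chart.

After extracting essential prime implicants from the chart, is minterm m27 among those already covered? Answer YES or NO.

YES

[col 0] 00001*, 00011*, 00101*, 00110*, 00111*, 01100*, 01110*, 01111*, 10001*, 10010*, 10101*, 10110*, 11011*, 11101*, 11111*
[col 1] -0001*, -0101*, -0110, -1111, 0-110*, 0-111*, 00-01*, 00-11*, 000-1*, 001-1*, 0011-*, 011-0, 0111-*, 1-101, 10-01*, 10-10, 11-11, 111-1
[col 2] -0-01, 0-11-, 00--1
Prime implicants: -0-01, -0110, -1111, 0-11-, 00--1, 011-0, 1-101, 10-10, 11-11, 111-1
PI chart (minterm → PIs covering it):
  1 | -0-01,00--1
  3 | 00--1  (sole → essential)
  5 | -0-01,00--1
  6 | -0110,0-11-
  7 | 0-11-,00--1
  14 | 0-11-,011-0
  17 | -0-01  (sole → essential)
  18 | 10-10  (sole → essential)
  21 | -0-01,1-101
  22 | -0110,10-10
  27 | 11-11  (sole → essential)
  31 | -1111,11-11,111-1
Essential prime implicants: -0-01, 00--1, 10-10, 11-11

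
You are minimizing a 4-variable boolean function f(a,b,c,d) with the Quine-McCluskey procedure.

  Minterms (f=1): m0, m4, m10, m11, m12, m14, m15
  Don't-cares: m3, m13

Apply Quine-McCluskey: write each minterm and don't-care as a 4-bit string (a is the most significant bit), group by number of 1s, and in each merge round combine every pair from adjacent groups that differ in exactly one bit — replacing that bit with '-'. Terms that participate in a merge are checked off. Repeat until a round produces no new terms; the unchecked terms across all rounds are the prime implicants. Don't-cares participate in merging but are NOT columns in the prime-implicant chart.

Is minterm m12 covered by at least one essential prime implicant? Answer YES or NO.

NO

[col 0] 0000*, 0011*, 0100*, 1010*, 1011*, 1100*, 1101*, 1110*, 1111*
[col 1] -011, -100, 0-00, 1-10*, 1-11*, 101-*, 11-0*, 11-1*, 110-*, 111-*
[col 2] 1-1-, 11--
Prime implicants: -011, -100, 0-00, 1-1-, 11--
PI chart (minterm → PIs covering it):
  0 | 0-00  (sole → essential)
  4 | -100,0-00
  10 | 1-1-  (sole → essential)
  11 | -011,1-1-
  12 | -100,11--
  14 | 1-1-,11--
  15 | 1-1-,11--
Essential prime implicants: 0-00, 1-1-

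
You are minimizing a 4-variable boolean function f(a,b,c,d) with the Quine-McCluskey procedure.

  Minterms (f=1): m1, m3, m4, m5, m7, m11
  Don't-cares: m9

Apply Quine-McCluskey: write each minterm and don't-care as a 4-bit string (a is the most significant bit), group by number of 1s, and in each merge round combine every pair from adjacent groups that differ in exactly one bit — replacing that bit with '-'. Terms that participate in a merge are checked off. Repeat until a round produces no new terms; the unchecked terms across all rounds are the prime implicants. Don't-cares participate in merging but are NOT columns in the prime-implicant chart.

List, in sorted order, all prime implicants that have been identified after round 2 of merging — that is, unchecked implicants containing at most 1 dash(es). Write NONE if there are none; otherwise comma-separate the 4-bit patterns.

Round 0: 0001✓ 0011✓ 0100✓ 0101✓ 0111✓ 1001✓ 1011✓
Round 1: -001✓ -011✓ 0-01✓ 0-11✓ 00-1✓ 01-1✓ 010- 10-1✓
Round 2: -0-1 0--1
PIs = {-0-1, 0--1, 010-}

010-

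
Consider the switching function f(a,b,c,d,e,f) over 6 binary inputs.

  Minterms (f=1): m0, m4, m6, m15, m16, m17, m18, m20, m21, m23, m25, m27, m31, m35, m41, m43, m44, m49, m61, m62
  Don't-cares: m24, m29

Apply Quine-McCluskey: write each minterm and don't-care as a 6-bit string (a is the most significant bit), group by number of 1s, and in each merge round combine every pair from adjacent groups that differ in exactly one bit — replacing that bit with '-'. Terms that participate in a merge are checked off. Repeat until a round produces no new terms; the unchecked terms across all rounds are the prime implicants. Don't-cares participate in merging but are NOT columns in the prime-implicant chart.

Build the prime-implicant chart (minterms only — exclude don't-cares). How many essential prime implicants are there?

size-2^0 implicants → 000000(✓)  000100(✓)  000110(✓)  001111(✓)  010000(✓)  010001(✓)  010010(✓)  010100(✓)  010101(✓)  010111(✓)  011000(✓)  011001(✓)  011011(✓)  011101(✓)  011111(✓)  100011(✓)  101001(✓)  101011(✓)  101100  110001(✓)  111101(✓)  111110
size-2^1 implicants → -10001  -11101  0-0000(✓)  0-0100(✓)  0-1111  000-00(✓)  0001-0  01-000(✓)  01-001(✓)  01-101(✓)  01-111(✓)  010-00(✓)  010-01(✓)  0100-0  01000-(✓)  0101-1(✓)  01010-(✓)  011-01(✓)  011-11(✓)  0110-1(✓)  01100-(✓)  0111-1(✓)  10-011  1010-1
size-2^2 implicants → 0-0-00  01--01  01-00-  01-1-1  010-0-  011--1
Unchecked terms (primes): -10001, -11101, 0-0-00, 0-1111, 0001-0, 01--01, 01-00-, 01-1-1, 010-0-, 0100-0, 011--1, 10-011, 1010-1, 101100, 111110
Minterm coverage:
  m0 ⊆ 0-0-00 [E]
  m4 ⊆ 0-0-00,0001-0
  m6 ⊆ 0001-0 [E]
  m15 ⊆ 0-1111 [E]
  m16 ⊆ 0-0-00,01-00-,010-0-,0100-0
  m17 ⊆ -10001,01--01,01-00-,010-0-
  m18 ⊆ 0100-0 [E]
  m20 ⊆ 0-0-00,010-0-
  m21 ⊆ 01--01,01-1-1,010-0-
  m23 ⊆ 01-1-1 [E]
  m25 ⊆ 01--01,01-00-,011--1
  m27 ⊆ 011--1 [E]
  m31 ⊆ 0-1111,01-1-1,011--1
  m35 ⊆ 10-011 [E]
  m41 ⊆ 1010-1 [E]
  m43 ⊆ 10-011,1010-1
  m44 ⊆ 101100 [E]
  m49 ⊆ -10001 [E]
  m61 ⊆ -11101 [E]
  m62 ⊆ 111110 [E]
E = {-10001, -11101, 0-0-00, 0-1111, 0001-0, 01-1-1, 0100-0, 011--1, 10-011, 1010-1, 101100, 111110}

12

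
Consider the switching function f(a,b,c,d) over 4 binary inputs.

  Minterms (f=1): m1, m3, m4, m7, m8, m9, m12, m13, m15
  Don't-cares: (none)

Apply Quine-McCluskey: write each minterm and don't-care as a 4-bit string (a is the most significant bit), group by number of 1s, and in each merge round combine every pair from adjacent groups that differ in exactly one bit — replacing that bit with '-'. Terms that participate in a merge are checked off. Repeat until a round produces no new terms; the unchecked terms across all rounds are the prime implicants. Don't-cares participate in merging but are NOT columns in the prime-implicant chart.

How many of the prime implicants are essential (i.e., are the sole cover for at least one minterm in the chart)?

2

size-2^0 implicants → 0001(✓)  0011(✓)  0100(✓)  0111(✓)  1000(✓)  1001(✓)  1100(✓)  1101(✓)  1111(✓)
size-2^1 implicants → -001  -100  -111  0-11  00-1  1-00(✓)  1-01(✓)  100-(✓)  11-1  110-(✓)
size-2^2 implicants → 1-0-
Unchecked terms (primes): -001, -100, -111, 0-11, 00-1, 1-0-, 11-1
Minterm coverage:
  m1 ⊆ -001,00-1
  m3 ⊆ 0-11,00-1
  m4 ⊆ -100 [E]
  m7 ⊆ -111,0-11
  m8 ⊆ 1-0- [E]
  m9 ⊆ -001,1-0-
  m12 ⊆ -100,1-0-
  m13 ⊆ 1-0-,11-1
  m15 ⊆ -111,11-1
E = {-100, 1-0-}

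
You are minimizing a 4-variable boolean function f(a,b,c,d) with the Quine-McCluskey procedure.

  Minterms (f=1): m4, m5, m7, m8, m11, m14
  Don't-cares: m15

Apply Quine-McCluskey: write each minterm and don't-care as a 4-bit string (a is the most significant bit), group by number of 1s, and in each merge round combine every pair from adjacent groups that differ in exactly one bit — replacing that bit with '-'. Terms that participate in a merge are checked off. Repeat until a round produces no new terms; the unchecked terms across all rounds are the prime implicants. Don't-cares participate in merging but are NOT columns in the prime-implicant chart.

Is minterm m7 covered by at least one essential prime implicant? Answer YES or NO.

size-2^0 implicants → 0100(✓)  0101(✓)  0111(✓)  1000  1011(✓)  1110(✓)  1111(✓)
size-2^1 implicants → -111  01-1  010-  1-11  111-
Unchecked terms (primes): -111, 01-1, 010-, 1-11, 1000, 111-
Minterm coverage:
  m4 ⊆ 010- [E]
  m5 ⊆ 01-1,010-
  m7 ⊆ -111,01-1
  m8 ⊆ 1000 [E]
  m11 ⊆ 1-11 [E]
  m14 ⊆ 111- [E]
E = {010-, 1-11, 1000, 111-}

NO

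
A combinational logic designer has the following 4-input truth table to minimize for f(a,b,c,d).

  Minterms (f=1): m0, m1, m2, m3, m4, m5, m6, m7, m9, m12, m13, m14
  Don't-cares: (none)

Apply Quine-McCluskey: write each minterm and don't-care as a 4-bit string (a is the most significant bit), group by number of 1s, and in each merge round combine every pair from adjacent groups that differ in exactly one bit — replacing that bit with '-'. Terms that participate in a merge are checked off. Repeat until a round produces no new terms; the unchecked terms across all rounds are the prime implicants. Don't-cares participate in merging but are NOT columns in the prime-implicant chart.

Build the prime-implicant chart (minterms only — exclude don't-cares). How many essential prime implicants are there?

[col 0] 0000*, 0001*, 0010*, 0011*, 0100*, 0101*, 0110*, 0111*, 1001*, 1100*, 1101*, 1110*
[col 1] -001*, -100*, -101*, -110*, 0-00*, 0-01*, 0-10*, 0-11*, 00-0*, 00-1*, 000-*, 001-*, 01-0*, 01-1*, 010-*, 011-*, 1-01*, 11-0*, 110-*
[col 2] --01, -1-0, -10-, 0--0*, 0--1*, 0-0-*, 0-1-*, 00--*, 01--*
[col 3] 0---
Prime implicants: --01, -1-0, -10-, 0---
PI chart (minterm → PIs covering it):
  0 | 0---  (sole → essential)
  1 | --01,0---
  2 | 0---  (sole → essential)
  3 | 0---  (sole → essential)
  4 | -1-0,-10-,0---
  5 | --01,-10-,0---
  6 | -1-0,0---
  7 | 0---  (sole → essential)
  9 | --01  (sole → essential)
  12 | -1-0,-10-
  13 | --01,-10-
  14 | -1-0  (sole → essential)
Essential prime implicants: --01, -1-0, 0---

3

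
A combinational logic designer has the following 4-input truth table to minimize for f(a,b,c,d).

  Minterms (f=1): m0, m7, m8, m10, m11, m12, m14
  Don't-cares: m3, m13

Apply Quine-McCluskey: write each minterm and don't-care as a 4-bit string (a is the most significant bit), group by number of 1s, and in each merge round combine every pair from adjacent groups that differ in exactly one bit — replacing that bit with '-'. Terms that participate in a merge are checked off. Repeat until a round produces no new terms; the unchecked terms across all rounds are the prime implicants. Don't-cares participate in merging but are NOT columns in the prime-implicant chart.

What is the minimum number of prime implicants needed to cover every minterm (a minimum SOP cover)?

size-2^0 implicants → 0000(✓)  0011(✓)  0111(✓)  1000(✓)  1010(✓)  1011(✓)  1100(✓)  1101(✓)  1110(✓)
size-2^1 implicants → -000  -011  0-11  1-00(✓)  1-10(✓)  10-0(✓)  101-  11-0(✓)  110-
size-2^2 implicants → 1--0
Unchecked terms (primes): -000, -011, 0-11, 1--0, 101-, 110-
Minterm coverage:
  m0 ⊆ -000 [E]
  m7 ⊆ 0-11 [E]
  m8 ⊆ -000,1--0
  m10 ⊆ 1--0,101-
  m11 ⊆ -011,101-
  m12 ⊆ 1--0,110-
  m14 ⊆ 1--0 [E]
E = {-000, 0-11, 1--0}
Petrick residual → -011
Cover = b'c'd' + b'cd + a'cd + ad'  |cover|=4

4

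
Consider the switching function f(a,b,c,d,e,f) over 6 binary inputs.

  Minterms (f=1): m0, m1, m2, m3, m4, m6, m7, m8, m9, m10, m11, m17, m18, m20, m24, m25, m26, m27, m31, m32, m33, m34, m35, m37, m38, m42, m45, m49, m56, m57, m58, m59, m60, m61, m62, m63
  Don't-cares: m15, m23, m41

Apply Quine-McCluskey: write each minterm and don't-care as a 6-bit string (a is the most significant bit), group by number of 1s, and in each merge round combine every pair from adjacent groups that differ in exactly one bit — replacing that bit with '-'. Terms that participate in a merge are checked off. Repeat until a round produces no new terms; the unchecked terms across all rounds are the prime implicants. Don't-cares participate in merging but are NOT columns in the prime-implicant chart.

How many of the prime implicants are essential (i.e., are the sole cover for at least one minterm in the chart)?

[col 0] 000000*, 000001*, 000010*, 000011*, 000100*, 000110*, 000111*, 001000*, 001001*, 001010*, 001011*, 001111*, 010001*, 010010*, 010100*, 010111*, 011000*, 011001*, 011010*, 011011*, 011111*, 100000*, 100001*, 100010*, 100011*, 100101*, 100110*, 101001*, 101010*, 101101*, 110001*, 111000*, 111001*, 111010*, 111011*, 111100*, 111101*, 111110*, 111111*
[col 1] -00000*, -00001*, -00010*, -00011*, -00110*, -01001*, -01010*, -10001*, -11000*, -11001*, -11010*, -11011*, -11111*, 0-0001*, 0-0010*, 0-0100, 0-0111*, 0-1000*, 0-1001*, 0-1010*, 0-1011*, 0-1111*, 00-000*, 00-001*, 00-010*, 00-011*, 00-111*, 000-00*, 000-10*, 000-11*, 0000-0*, 0000-1*, 00000-*, 00001-*, 0001-0*, 00011-*, 001-11*, 0010-0*, 0010-1*, 00100-*, 00101-*, 01-001*, 01-010*, 01-111*, 011-11*, 0110-0*, 0110-1*, 01100-*, 01101-*, 1-0001*, 1-1001*, 1-1010*, 1-1101*, 10-001*, 10-010*, 10-101*, 100-01*, 100-10*, 1000-0*, 1000-1*, 10000-*, 10001-*, 101-01*, 11-001*, 111-00*, 111-01*, 111-10*, 111-11*, 1110-0*, 1110-1*, 11100-*, 11101-*, 1111-0*, 1111-1*, 11110-*, 11111-*
[col 2] --0001*, --1001*, --1010, -0-001*, -0-010, -00-10, -000-0*, -000-1*, -0000-*, -0001-*, -1-001*, -11-11, -110-0*, -110-1*, -1100-*, -1101-*, 0--001*, 0--010, 0--111, 0-1-11, 0-10-0*, 0-10-1*, 0-100-*, 0-101-*, 00--11, 00-0-0*, 00-0-1*, 00-00-*, 00-01-*, 000--0, 000-1-, 0000--*, 0010--*, 0110--*, 1--001*, 1-1-01, 10--01, 1000--*, 111--0*, 111--1*, 111-0-*, 111-1-*, 1110--*, 1111--*
[col 3] ---001, -000--, -110--, 0-10--, 00-0--, 111---
Prime implicants: ---001, --1010, -0-010, -00-10, -000--, -11-11, -110--, 0--010, 0--111, 0-0100, 0-1-11, 0-10--, 00--11, 00-0--, 000--0, 000-1-, 1-1-01, 10--01, 111---
PI chart (minterm → PIs covering it):
  0 | -000--,00-0--,000--0
  1 | ---001,-000--,00-0--
  2 | -0-010,-00-10,-000--,0--010,00-0--,000--0,000-1-
  3 | -000--,00--11,00-0--,000-1-
  4 | 0-0100,000--0
  6 | -00-10,000--0,000-1-
  7 | 0--111,00--11,000-1-
  8 | 0-10--,00-0--
  9 | ---001,0-10--,00-0--
  10 | --1010,-0-010,0--010,0-10--,00-0--
  11 | 0-1-11,0-10--,00--11,00-0--
  17 | ---001  (sole → essential)
  18 | 0--010  (sole → essential)
  20 | 0-0100  (sole → essential)
  24 | -110--,0-10--
  25 | ---001,-110--,0-10--
  26 | --1010,-110--,0--010,0-10--
  27 | -11-11,-110--,0-1-11,0-10--
  31 | -11-11,0--111,0-1-11
  32 | -000--  (sole → essential)
  33 | ---001,-000--,10--01
  34 | -0-010,-00-10,-000--
  35 | -000--  (sole → essential)
  37 | 10--01  (sole → essential)
  38 | -00-10  (sole → essential)
  42 | --1010,-0-010
  45 | 1-1-01,10--01
  49 | ---001  (sole → essential)
  56 | -110--,111---
  57 | ---001,-110--,1-1-01,111---
  58 | --1010,-110--,111---
  59 | -11-11,-110--,111---
  60 | 111---  (sole → essential)
  61 | 1-1-01,111---
  62 | 111---  (sole → essential)
  63 | -11-11,111---
Essential prime implicants: ---001, -00-10, -000--, 0--010, 0-0100, 10--01, 111---

7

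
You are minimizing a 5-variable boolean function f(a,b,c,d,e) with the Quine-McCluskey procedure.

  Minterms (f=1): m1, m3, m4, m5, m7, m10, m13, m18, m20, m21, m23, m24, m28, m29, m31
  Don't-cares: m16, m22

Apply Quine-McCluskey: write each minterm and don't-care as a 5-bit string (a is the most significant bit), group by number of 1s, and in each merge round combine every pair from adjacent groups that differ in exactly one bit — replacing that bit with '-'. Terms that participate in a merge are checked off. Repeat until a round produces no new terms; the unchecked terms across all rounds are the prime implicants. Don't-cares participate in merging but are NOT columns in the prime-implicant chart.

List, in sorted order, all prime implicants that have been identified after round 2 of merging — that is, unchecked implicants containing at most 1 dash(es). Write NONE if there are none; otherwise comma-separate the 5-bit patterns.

01010

Round 0: 00001✓ 00011✓ 00100✓ 00101✓ 00111✓ 01010 01101✓ 10000✓ 10010✓ 10100✓ 10101✓ 10110✓ 10111✓ 11000✓ 11100✓ 11101✓ 11111✓
Round 1: -0100✓ -0101✓ -0111✓ -1101✓ 0-101✓ 00-01✓ 00-11✓ 000-1✓ 001-1✓ 0010-✓ 1-000✓ 1-100✓ 1-101✓ 1-111✓ 10-00✓ 10-10✓ 100-0✓ 101-0✓ 101-1✓ 1010-✓ 1011-✓ 11-00✓ 111-1✓ 1110-✓
Round 2: --101 -01-1 -010- 00--1 1--00 1-1-1 1-10- 10--0 101--
PIs = {--101, -01-1, -010-, 00--1, 01010, 1--00, 1-1-1, 1-10-, 10--0, 101--}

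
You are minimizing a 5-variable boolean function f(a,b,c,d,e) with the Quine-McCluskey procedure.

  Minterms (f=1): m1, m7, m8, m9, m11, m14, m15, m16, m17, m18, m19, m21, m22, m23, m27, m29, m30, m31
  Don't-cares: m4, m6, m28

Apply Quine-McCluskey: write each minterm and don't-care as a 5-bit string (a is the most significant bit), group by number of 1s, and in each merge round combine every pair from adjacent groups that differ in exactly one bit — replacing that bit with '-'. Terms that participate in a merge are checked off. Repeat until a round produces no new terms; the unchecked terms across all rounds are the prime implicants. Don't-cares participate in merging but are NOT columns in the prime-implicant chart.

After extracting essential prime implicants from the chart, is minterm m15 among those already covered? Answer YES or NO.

Round 0: 00001✓ 00100✓ 00110✓ 00111✓ 01000✓ 01001✓ 01011✓ 01110✓ 01111✓ 10000✓ 10001✓ 10010✓ 10011✓ 10101✓ 10110✓ 10111✓ 11011✓ 11100✓ 11101✓ 11110✓ 11111✓
Round 1: -0001 -0110✓ -0111✓ -1011✓ -1110✓ -1111✓ 0-001 0-110✓ 0-111✓ 001-0 0011-✓ 01-11✓ 010-1 0100- 0111-✓ 1-011✓ 1-101✓ 1-110✓ 1-111✓ 10-01✓ 10-10✓ 10-11✓ 100-0✓ 100-1✓ 1000-✓ 1001-✓ 101-1✓ 1011-✓ 11-11✓ 111-0✓ 111-1✓ 1110-✓ 1111-✓
Round 2: --110✓ --111✓ -011-✓ -1-11 -111-✓ 0-11-✓ 1--11 1-1-1 1-11-✓ 10--1 10-1- 100-- 111--
Round 3: --11-
PIs = {--11-, -0001, -1-11, 0-001, 001-0, 010-1, 0100-, 1--11, 1-1-1, 10--1, 10-1-, 100--, 111--}
Coverage chart:
  m1: -0001,0-001
  m7: --11- ←essential
  m8: 0100- ←essential
  m9: 0-001,010-1,0100-
  m11: -1-11,010-1
  m14: --11- ←essential
  m15: --11-,-1-11
  m16: 100-- ←essential
  m17: -0001,10--1,100--
  m18: 10-1-,100--
  m19: 1--11,10--1,10-1-,100--
  m21: 1-1-1,10--1
  m22: --11-,10-1-
  m23: --11-,1--11,1-1-1,10--1,10-1-
  m27: -1-11,1--11
  m29: 1-1-1,111--
  m30: --11-,111--
  m31: --11-,-1-11,1--11,1-1-1,111--
Essential: --11-, 0100-, 100--

YES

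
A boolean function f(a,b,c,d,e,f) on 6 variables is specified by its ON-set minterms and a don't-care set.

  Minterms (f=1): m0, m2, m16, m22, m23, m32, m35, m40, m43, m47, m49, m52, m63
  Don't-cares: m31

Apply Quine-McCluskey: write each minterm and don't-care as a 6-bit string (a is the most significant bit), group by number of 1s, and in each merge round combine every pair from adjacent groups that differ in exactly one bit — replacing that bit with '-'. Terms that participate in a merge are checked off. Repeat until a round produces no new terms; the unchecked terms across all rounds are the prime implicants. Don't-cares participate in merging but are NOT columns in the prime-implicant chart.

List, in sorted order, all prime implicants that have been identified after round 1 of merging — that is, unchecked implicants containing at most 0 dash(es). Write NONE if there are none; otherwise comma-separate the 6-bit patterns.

size-2^0 implicants → 000000(✓)  000010(✓)  010000(✓)  010110(✓)  010111(✓)  011111(✓)  100000(✓)  100011(✓)  101000(✓)  101011(✓)  101111(✓)  110001  110100  111111(✓)
size-2^1 implicants → -00000  -11111  0-0000  0000-0  01-111  01011-  1-1111  10-000  10-011  101-11
Unchecked terms (primes): -00000, -11111, 0-0000, 0000-0, 01-111, 01011-, 1-1111, 10-000, 10-011, 101-11, 110001, 110100

110001, 110100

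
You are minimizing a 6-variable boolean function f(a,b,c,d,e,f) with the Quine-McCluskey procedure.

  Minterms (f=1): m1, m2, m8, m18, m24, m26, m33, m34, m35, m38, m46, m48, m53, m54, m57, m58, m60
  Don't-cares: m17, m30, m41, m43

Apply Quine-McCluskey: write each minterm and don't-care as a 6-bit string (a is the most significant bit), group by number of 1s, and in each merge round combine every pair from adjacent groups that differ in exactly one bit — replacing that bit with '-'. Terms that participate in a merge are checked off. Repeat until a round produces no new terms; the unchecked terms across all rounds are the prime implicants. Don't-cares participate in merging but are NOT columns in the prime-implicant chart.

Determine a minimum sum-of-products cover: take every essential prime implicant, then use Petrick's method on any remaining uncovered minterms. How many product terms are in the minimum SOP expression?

11

[col 0] 000001*, 000010*, 001000*, 010001*, 010010*, 011000*, 011010*, 011110*, 100001*, 100010*, 100011*, 100110*, 101001*, 101011*, 101110*, 110000, 110101, 110110*, 111001*, 111010*, 111100
[col 1] -00001, -00010, -11010, 0-0001, 0-0010, 0-1000, 01-010, 011-10, 0110-0, 1-0110, 1-1001, 10-001*, 10-011*, 10-110, 100-10, 1000-1*, 10001-, 1010-1*
[col 2] 10-0-1
Prime implicants: -00001, -00010, -11010, 0-0001, 0-0010, 0-1000, 01-010, 011-10, 0110-0, 1-0110, 1-1001, 10-0-1, 10-110, 100-10, 10001-, 110000, 110101, 111100
PI chart (minterm → PIs covering it):
  1 | -00001,0-0001
  2 | -00010,0-0010
  8 | 0-1000  (sole → essential)
  18 | 0-0010,01-010
  24 | 0-1000,0110-0
  26 | -11010,01-010,011-10,0110-0
  33 | -00001,10-0-1
  34 | -00010,100-10,10001-
  35 | 10-0-1,10001-
  38 | 1-0110,10-110,100-10
  46 | 10-110  (sole → essential)
  48 | 110000  (sole → essential)
  53 | 110101  (sole → essential)
  54 | 1-0110  (sole → essential)
  57 | 1-1001  (sole → essential)
  58 | -11010  (sole → essential)
  60 | 111100  (sole → essential)
Essential prime implicants: -11010, 0-1000, 1-0110, 1-1001, 10-110, 110000, 110101, 111100
Petrick residual → -00001, 0-0010, 10001-
Minimum SOP uses 11 PIs: b'c'd'e'f + bcd'ef' + a'c'd'ef' + a'cd'e'f' + ac'def' + acd'e'f + ab'def' + ab'c'd'e + abc'd'e'f' + abc'de'f + abcde'f'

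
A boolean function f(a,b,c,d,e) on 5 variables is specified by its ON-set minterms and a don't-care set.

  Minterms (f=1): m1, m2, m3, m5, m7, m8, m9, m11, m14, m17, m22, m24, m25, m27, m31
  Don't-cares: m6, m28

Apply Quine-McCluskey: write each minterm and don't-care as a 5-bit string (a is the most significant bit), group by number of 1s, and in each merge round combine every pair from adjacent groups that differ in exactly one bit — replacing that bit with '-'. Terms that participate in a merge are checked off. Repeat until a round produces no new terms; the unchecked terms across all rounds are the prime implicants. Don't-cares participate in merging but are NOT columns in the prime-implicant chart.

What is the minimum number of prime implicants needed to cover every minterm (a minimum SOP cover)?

8

Round 0: 00001✓ 00010✓ 00011✓ 00101✓ 00110✓ 00111✓ 01000✓ 01001✓ 01011✓ 01110✓ 10001✓ 10110✓ 11000✓ 11001✓ 11011✓ 11100✓ 11111✓
Round 1: -0001✓ -0110 -1000✓ -1001✓ -1011✓ 0-001✓ 0-011✓ 0-110 00-01✓ 00-10✓ 00-11✓ 000-1✓ 0001-✓ 001-1✓ 0011-✓ 010-1✓ 0100-✓ 1-001✓ 11-00 11-11 110-1✓ 1100-✓
Round 2: --001 -10-1 -100- 0-0-1 00--1 00-1-
PIs = {--001, -0110, -10-1, -100-, 0-0-1, 0-110, 00--1, 00-1-, 11-00, 11-11}
Coverage chart:
  m1: --001,0-0-1,00--1
  m2: 00-1- ←essential
  m3: 0-0-1,00--1,00-1-
  m5: 00--1 ←essential
  m7: 00--1,00-1-
  m8: -100- ←essential
  m9: --001,-10-1,-100-,0-0-1
  m11: -10-1,0-0-1
  m14: 0-110 ←essential
  m17: --001 ←essential
  m22: -0110 ←essential
  m24: -100-,11-00
  m25: --001,-10-1,-100-
  m27: -10-1,11-11
  m31: 11-11 ←essential
Essential: --001, -0110, -100-, 0-110, 00--1, 00-1-, 11-11
Petrick residual → -10-1
Min cover (8 terms): c'd'e + b'cde' + bc'e + bc'd' + a'cde' + a'b'e + a'b'd + abde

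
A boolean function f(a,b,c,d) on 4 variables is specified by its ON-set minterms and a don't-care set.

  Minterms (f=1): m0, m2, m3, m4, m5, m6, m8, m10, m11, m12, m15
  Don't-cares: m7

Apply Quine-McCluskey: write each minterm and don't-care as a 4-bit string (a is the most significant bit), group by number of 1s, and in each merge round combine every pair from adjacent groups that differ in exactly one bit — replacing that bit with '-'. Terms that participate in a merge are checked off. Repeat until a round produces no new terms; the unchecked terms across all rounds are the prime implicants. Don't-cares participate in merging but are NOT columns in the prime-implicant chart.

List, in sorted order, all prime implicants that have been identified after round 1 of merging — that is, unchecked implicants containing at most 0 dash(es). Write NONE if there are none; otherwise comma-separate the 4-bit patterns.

size-2^0 implicants → 0000(✓)  0010(✓)  0011(✓)  0100(✓)  0101(✓)  0110(✓)  0111(✓)  1000(✓)  1010(✓)  1011(✓)  1100(✓)  1111(✓)
size-2^1 implicants → -000(✓)  -010(✓)  -011(✓)  -100(✓)  -111(✓)  0-00(✓)  0-10(✓)  0-11(✓)  00-0(✓)  001-(✓)  01-0(✓)  01-1(✓)  010-(✓)  011-(✓)  1-00(✓)  1-11(✓)  10-0(✓)  101-(✓)
size-2^2 implicants → --00  --11  -0-0  -01-  0--0  0-1-  01--
Unchecked terms (primes): --00, --11, -0-0, -01-, 0--0, 0-1-, 01--

NONE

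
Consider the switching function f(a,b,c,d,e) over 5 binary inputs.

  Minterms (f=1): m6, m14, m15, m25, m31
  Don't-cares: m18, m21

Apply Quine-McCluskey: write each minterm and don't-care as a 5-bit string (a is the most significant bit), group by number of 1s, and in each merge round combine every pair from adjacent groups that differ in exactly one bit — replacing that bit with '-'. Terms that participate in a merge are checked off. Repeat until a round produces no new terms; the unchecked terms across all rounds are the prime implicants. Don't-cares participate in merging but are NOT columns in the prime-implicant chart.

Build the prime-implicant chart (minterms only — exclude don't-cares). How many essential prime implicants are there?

[col 0] 00110*, 01110*, 01111*, 10010, 10101, 11001, 11111*
[col 1] -1111, 0-110, 0111-
Prime implicants: -1111, 0-110, 0111-, 10010, 10101, 11001
PI chart (minterm → PIs covering it):
  6 | 0-110  (sole → essential)
  14 | 0-110,0111-
  15 | -1111,0111-
  25 | 11001  (sole → essential)
  31 | -1111  (sole → essential)
Essential prime implicants: -1111, 0-110, 11001

3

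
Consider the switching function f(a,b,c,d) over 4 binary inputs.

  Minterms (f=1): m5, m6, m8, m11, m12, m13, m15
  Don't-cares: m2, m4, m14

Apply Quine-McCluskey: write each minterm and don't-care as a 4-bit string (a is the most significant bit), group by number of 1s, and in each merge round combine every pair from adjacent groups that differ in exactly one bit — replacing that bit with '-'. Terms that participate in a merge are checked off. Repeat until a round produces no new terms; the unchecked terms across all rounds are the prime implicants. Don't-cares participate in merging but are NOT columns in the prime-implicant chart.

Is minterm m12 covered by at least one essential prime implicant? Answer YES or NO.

[col 0] 0010*, 0100*, 0101*, 0110*, 1000*, 1011*, 1100*, 1101*, 1110*, 1111*
[col 1] -100*, -101*, -110*, 0-10, 01-0*, 010-*, 1-00, 1-11, 11-0*, 11-1*, 110-*, 111-*
[col 2] -1-0, -10-, 11--
Prime implicants: -1-0, -10-, 0-10, 1-00, 1-11, 11--
PI chart (minterm → PIs covering it):
  5 | -10-  (sole → essential)
  6 | -1-0,0-10
  8 | 1-00  (sole → essential)
  11 | 1-11  (sole → essential)
  12 | -1-0,-10-,1-00,11--
  13 | -10-,11--
  15 | 1-11,11--
Essential prime implicants: -10-, 1-00, 1-11

YES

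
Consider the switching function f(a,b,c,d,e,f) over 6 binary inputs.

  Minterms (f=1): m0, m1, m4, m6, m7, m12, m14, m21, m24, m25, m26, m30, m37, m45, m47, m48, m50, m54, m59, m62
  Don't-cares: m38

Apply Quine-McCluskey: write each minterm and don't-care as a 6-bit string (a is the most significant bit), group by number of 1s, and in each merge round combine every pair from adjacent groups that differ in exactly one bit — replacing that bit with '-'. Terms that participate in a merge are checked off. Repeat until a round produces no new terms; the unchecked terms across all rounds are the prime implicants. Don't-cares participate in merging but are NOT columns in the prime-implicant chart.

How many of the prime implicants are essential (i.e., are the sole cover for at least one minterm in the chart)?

[col 0] 000000*, 000001*, 000100*, 000110*, 000111*, 001100*, 001110*, 010101, 011000*, 011001*, 011010*, 011110*, 100101*, 100110*, 101101*, 101111*, 110000*, 110010*, 110110*, 111011, 111110*
[col 1] -00110, -11110, 0-1110, 00-100*, 00-110*, 000-00, 00000-, 0001-0*, 00011-, 0011-0*, 011-10, 0110-0, 01100-, 1-0110, 10-101, 1011-1, 11-110, 110-10, 1100-0
[col 2] 00-1-0
Prime implicants: -00110, -11110, 0-1110, 00-1-0, 000-00, 00000-, 00011-, 010101, 011-10, 0110-0, 01100-, 1-0110, 10-101, 1011-1, 11-110, 110-10, 1100-0, 111011
PI chart (minterm → PIs covering it):
  0 | 000-00,00000-
  1 | 00000-  (sole → essential)
  4 | 00-1-0,000-00
  6 | -00110,00-1-0,00011-
  7 | 00011-  (sole → essential)
  12 | 00-1-0  (sole → essential)
  14 | 0-1110,00-1-0
  21 | 010101  (sole → essential)
  24 | 0110-0,01100-
  25 | 01100-  (sole → essential)
  26 | 011-10,0110-0
  30 | -11110,0-1110,011-10
  37 | 10-101  (sole → essential)
  45 | 10-101,1011-1
  47 | 1011-1  (sole → essential)
  48 | 1100-0  (sole → essential)
  50 | 110-10,1100-0
  54 | 1-0110,11-110,110-10
  59 | 111011  (sole → essential)
  62 | -11110,11-110
Essential prime implicants: 00-1-0, 00000-, 00011-, 010101, 01100-, 10-101, 1011-1, 1100-0, 111011

9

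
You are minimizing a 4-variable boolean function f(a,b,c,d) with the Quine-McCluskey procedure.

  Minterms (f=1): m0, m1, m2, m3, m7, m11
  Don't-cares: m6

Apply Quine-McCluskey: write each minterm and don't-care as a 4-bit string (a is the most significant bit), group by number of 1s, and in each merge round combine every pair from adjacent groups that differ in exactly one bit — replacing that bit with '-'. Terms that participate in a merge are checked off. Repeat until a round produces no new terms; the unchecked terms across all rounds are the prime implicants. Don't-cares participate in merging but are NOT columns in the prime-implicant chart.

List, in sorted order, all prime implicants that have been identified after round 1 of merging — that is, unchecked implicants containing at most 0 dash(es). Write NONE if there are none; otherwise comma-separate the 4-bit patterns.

[col 0] 0000*, 0001*, 0010*, 0011*, 0110*, 0111*, 1011*
[col 1] -011, 0-10*, 0-11*, 00-0*, 00-1*, 000-*, 001-*, 011-*
[col 2] 0-1-, 00--
Prime implicants: -011, 0-1-, 00--

NONE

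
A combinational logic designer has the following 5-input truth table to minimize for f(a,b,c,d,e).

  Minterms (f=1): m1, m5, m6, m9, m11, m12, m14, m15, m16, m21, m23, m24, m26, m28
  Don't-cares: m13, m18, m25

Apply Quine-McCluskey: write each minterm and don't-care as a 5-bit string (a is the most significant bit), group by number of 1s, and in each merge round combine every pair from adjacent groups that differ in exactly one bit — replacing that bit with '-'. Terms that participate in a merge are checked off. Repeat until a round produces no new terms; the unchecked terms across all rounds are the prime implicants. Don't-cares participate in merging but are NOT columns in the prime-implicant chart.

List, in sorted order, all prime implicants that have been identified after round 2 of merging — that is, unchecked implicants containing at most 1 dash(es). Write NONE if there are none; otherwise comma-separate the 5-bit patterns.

-0101, -1001, -1100, 0-110, 101-1, 11-00, 1100-

[col 0] 00001*, 00101*, 00110*, 01001*, 01011*, 01100*, 01101*, 01110*, 01111*, 10000*, 10010*, 10101*, 10111*, 11000*, 11001*, 11010*, 11100*
[col 1] -0101, -1001, -1100, 0-001*, 0-101*, 0-110, 00-01*, 01-01*, 01-11*, 010-1*, 011-0*, 011-1*, 0110-*, 0111-*, 1-000*, 1-010*, 100-0*, 101-1, 11-00, 110-0*, 1100-
[col 2] 0--01, 01--1, 011--, 1-0-0
Prime implicants: -0101, -1001, -1100, 0--01, 0-110, 01--1, 011--, 1-0-0, 101-1, 11-00, 1100-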